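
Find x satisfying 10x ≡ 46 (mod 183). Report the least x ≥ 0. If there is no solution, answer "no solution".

First find gcd(10, 183):
183 = 18·10 + 3
10 = 3·3 + 1
3 = 3·1 + 0
gcd = 1, so a unique solution mod 183 exists.
Back-substitute for the Bézout coefficients:
1 = 10 − 3·3
1 = −3·183 + 55·10
So 10·(55) ≡ 1 (mod 183), giving 10⁻¹ ≡ 55.
x ≡ 10⁻¹·46 ≡ 55·46 ≡ 151 (mod 183).

151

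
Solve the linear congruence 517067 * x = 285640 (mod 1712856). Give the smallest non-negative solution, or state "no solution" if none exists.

46616

First find gcd(517067, 1712856):
1712856 = 3×517067 + 161655
517067 = 3×161655 + 32102
161655 = 5×32102 + 1145
32102 = 28×1145 + 42
1145 = 27×42 + 11
42 = 3×11 + 9
11 = 1×9 + 2
9 = 4×2 + 1
2 = 2×1 + 0
gcd = 1, so a unique solution mod 1712856 exists.
Back-substitute for the Bézout coefficients:
1 = 9 − 4·2
1 = −4·11 + 5·9
1 = 5·42 − 19·11
1 = −19·1145 + 518·42
1 = 518·32102 − 14523·1145
1 = −14523·161655 + 73133·32102
1 = 73133·517067 − 233922·161655
1 = −233922·1712856 + 774899·517067
So 517067·(774899) ≡ 1 (mod 1712856), giving 517067⁻¹ ≡ 774899.
x ≡ 517067⁻¹·285640 ≡ 774899·285640 ≡ 46616 (mod 1712856).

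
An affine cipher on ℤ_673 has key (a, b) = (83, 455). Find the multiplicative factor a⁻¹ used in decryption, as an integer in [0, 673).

373

gcd(673, 83) by repeated division:
673 = 8*83 + 9
83 = 9*9 + 2
9 = 4*2 + 1
2 = 2*1 + 0
Since gcd(83, 673) = 1, back-substitute to write 1 as a combination:
1 = 9 − 4·2
1 = −4·83 + 37·9
1 = 37·673 − 300·83
Hence 83⁻¹ ≡ -300 ≡ 373 (mod 673).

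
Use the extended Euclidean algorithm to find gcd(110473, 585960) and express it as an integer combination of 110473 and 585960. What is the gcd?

Repeated division:
585960 = 5*110473 + 33595
110473 = 3*33595 + 9688
33595 = 3*9688 + 4531
9688 = 2*4531 + 626
4531 = 7*626 + 149
626 = 4*149 + 30
149 = 4*30 + 29
30 = 1*29 + 1
29 = 29*1 + 0
gcd(110473, 585960) = 1.
Back-substituting:
1 = 30 − 29
1 = −149 + 5·30
1 = 5·626 − 21·149
1 = −21·4531 + 152·626
1 = 152·9688 − 325·4531
1 = −325·33595 + 1127·9688
1 = 1127·110473 − 3706·33595
1 = −3706·585960 + 19657·110473
So 1 = (-3706)·585960 + (19657)·110473.

1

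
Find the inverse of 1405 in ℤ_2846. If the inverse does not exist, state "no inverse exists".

79

Extended Euclidean algorithm:
2846 = 2*1405 + 36
1405 = 39*36 + 1
36 = 36*1 + 0
gcd = 1, so the inverse exists. Back-substitute:
1 = 1405 − 39·36
1 = −39·2846 + 79·1405
So 1405·79 ≡ 1 (mod 2846).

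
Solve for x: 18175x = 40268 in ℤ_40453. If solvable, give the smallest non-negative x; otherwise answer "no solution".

First find gcd(18175, 40453):
40453 = 2*18175 + 4103
18175 = 4*4103 + 1763
4103 = 2*1763 + 577
1763 = 3*577 + 32
577 = 18*32 + 1
32 = 32*1 + 0
gcd = 1, so a unique solution mod 40453 exists.
Back-substitute for the Bézout coefficients:
1 = 577 − 18·32
1 = −18·1763 + 55·577
1 = 55·4103 − 128·1763
1 = −128·18175 + 567·4103
1 = 567·40453 − 1262·18175
So 18175·(-1262) ≡ 1 (mod 40453), giving 18175⁻¹ ≡ 39191.
x ≡ 18175⁻¹·40268 ≡ 39191·40268 ≡ 31205 (mod 40453).

31205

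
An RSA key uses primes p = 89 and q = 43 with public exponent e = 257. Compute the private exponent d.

φ(n) = (p−1)(q−1) = 88·42 = 3696.
Need d with 257·d ≡ 1 (mod 3696). Apply the extended Euclidean algorithm:
3696 = 14·257 + 98
257 = 2·98 + 61
98 = 1·61 + 37
61 = 1·37 + 24
37 = 1·24 + 13
24 = 1·13 + 11
13 = 1·11 + 2
11 = 5·2 + 1
2 = 2·1 + 0
Back-substitute:
1 = 11 − 5·2
1 = −5·13 + 6·11
1 = 6·24 − 11·13
1 = −11·37 + 17·24
1 = 17·61 − 28·37
1 = −28·98 + 45·61
1 = 45·257 − 118·98
1 = −118·3696 + 1697·257
So 257·1697 ≡ 1 (mod 3696), hence d = 1697.

1697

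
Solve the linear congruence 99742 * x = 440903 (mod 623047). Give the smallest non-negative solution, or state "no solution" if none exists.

First find gcd(99742, 623047):
623047 = 6·99742 + 24595
99742 = 4·24595 + 1362
24595 = 18·1362 + 79
1362 = 17·79 + 19
79 = 4·19 + 3
19 = 6·3 + 1
3 = 3·1 + 0
gcd = 1, so a unique solution mod 623047 exists.
Back-substitute for the Bézout coefficients:
1 = 19 − 6·3
1 = −6·79 + 25·19
1 = 25·1362 − 431·79
1 = −431·24595 + 7783·1362
1 = 7783·99742 − 31563·24595
1 = −31563·623047 + 197161·99742
So 99742·(197161) ≡ 1 (mod 623047), giving 99742⁻¹ ≡ 197161.
x ≡ 99742⁻¹·440903 ≡ 197161·440903 ≡ 112849 (mod 623047).

112849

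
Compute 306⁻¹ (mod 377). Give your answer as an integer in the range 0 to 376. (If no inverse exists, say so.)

223

Run Euclid on (377, 306):
377 = 1*306 + 71
306 = 4*71 + 22
71 = 3*22 + 5
22 = 4*5 + 2
5 = 2*2 + 1
2 = 2*1 + 0
gcd = 1, so the inverse exists. Back-substitute:
1 = 5 − 2·2
1 = −2·22 + 9·5
1 = 9·71 − 29·22
1 = −29·306 + 125·71
1 = 125·377 − 154·306
Hence 306⁻¹ ≡ -154 ≡ 223 (mod 377).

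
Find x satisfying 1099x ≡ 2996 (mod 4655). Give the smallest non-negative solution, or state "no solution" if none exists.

439

First find gcd(1099, 4655):
4655 = 4·1099 + 259
1099 = 4·259 + 63
259 = 4·63 + 7
63 = 9·7 + 0
gcd = 7 and 7 | 2996, so solutions exist. Divide through by 7: 157x ≡ 428 (mod 665).
Now find 157⁻¹ mod 665:
665 = 4*157 + 37
157 = 4*37 + 9
37 = 4*9 + 1
9 = 9*1 + 0
Back-substitute:
1 = 37 − 4·9
1 = −4·157 + 17·37
1 = 17·665 − 72·157
So 157·(-72) ≡ 1 (mod 665), i.e. 157⁻¹ ≡ 593.
Then x ≡ 593·428 ≡ 439 (mod 665); the smallest non-negative solution is x = 439.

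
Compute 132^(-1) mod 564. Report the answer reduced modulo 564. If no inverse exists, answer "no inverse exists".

Euclidean algorithm on 564, 132:
564 = 4·132 + 36
132 = 3·36 + 24
36 = 1·24 + 12
24 = 2·12 + 0
The gcd is 12, not 1, hence no inverse exists.

no inverse exists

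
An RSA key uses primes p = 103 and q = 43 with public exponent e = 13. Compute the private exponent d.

3625

φ(n) = (p−1)(q−1) = 102·42 = 4284.
Need d with 13·d ≡ 1 (mod 4284). Apply the extended Euclidean algorithm:
4284 = 329·13 + 7
13 = 1·7 + 6
7 = 1·6 + 1
6 = 6·1 + 0
Back-substitute:
1 = 7 − 6
1 = −13 + 2·7
1 = 2·4284 − 659·13
So 13·(-659) ≡ 1 (mod 4284), hence d ≡ -659 ≡ 3625 (mod 4284).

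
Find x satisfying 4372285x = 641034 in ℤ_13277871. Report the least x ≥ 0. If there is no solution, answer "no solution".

First find gcd(4372285, 13277871):
13277871 = 3·4372285 + 161016
4372285 = 27·161016 + 24853
161016 = 6·24853 + 11898
24853 = 2·11898 + 1057
11898 = 11·1057 + 271
1057 = 3·271 + 244
271 = 1·244 + 27
244 = 9·27 + 1
27 = 27·1 + 0
gcd = 1, so a unique solution mod 13277871 exists.
Back-substitute for the Bézout coefficients:
1 = 244 − 9·27
1 = −9·271 + 10·244
1 = 10·1057 − 39·271
1 = −39·11898 + 439·1057
1 = 439·24853 − 917·11898
1 = −917·161016 + 5941·24853
1 = 5941·4372285 − 161324·161016
1 = −161324·13277871 + 489913·4372285
So 4372285·(489913) ≡ 1 (mod 13277871), giving 4372285⁻¹ ≡ 489913.
x ≡ 4372285⁻¹·641034 ≡ 489913·641034 ≡ 2685150 (mod 13277871).

2685150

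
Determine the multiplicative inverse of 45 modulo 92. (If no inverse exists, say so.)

gcd(92, 45) by repeated division:
92 = 2*45 + 2
45 = 22*2 + 1
2 = 2*1 + 0
The gcd is 1. Working backward:
1 = 45 − 22·2
1 = −22·92 + 45·45
So 45·45 ≡ 1 (mod 92).

45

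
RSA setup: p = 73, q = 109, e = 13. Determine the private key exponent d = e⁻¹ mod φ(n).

φ(n) = (p−1)(q−1) = 72·108 = 7776.
Need d with 13·d ≡ 1 (mod 7776). Apply the extended Euclidean algorithm:
7776 = 598×13 + 2
13 = 6×2 + 1
2 = 2×1 + 0
Back-substitute:
1 = 13 − 6·2
1 = −6·7776 + 3589·13
So 13·3589 ≡ 1 (mod 7776), hence d = 3589.

3589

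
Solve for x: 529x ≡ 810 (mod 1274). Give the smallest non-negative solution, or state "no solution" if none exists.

First find gcd(529, 1274):
1274 = 2·529 + 216
529 = 2·216 + 97
216 = 2·97 + 22
97 = 4·22 + 9
22 = 2·9 + 4
9 = 2·4 + 1
4 = 4·1 + 0
gcd = 1, so a unique solution mod 1274 exists.
Back-substitute for the Bézout coefficients:
1 = 9 − 2·4
1 = −2·22 + 5·9
1 = 5·97 − 22·22
1 = −22·216 + 49·97
1 = 49·529 − 120·216
1 = −120·1274 + 289·529
So 529·(289) ≡ 1 (mod 1274), giving 529⁻¹ ≡ 289.
x ≡ 529⁻¹·810 ≡ 289·810 ≡ 948 (mod 1274).

948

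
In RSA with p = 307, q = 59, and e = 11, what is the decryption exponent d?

φ(n) = (p−1)(q−1) = 306·58 = 17748.
Need d with 11·d ≡ 1 (mod 17748). Apply the extended Euclidean algorithm:
17748 = 1613*11 + 5
11 = 2*5 + 1
5 = 5*1 + 0
Back-substitute:
1 = 11 − 2·5
1 = −2·17748 + 3227·11
So 11·3227 ≡ 1 (mod 17748), hence d = 3227.

3227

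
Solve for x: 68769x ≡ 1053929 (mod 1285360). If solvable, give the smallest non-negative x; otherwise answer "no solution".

1093961

First find gcd(68769, 1285360):
1285360 = 18×68769 + 47518
68769 = 1×47518 + 21251
47518 = 2×21251 + 5016
21251 = 4×5016 + 1187
5016 = 4×1187 + 268
1187 = 4×268 + 115
268 = 2×115 + 38
115 = 3×38 + 1
38 = 38×1 + 0
gcd = 1, so a unique solution mod 1285360 exists.
Back-substitute for the Bézout coefficients:
1 = 115 − 3·38
1 = −3·268 + 7·115
1 = 7·1187 − 31·268
1 = −31·5016 + 131·1187
1 = 131·21251 − 555·5016
1 = −555·47518 + 1241·21251
1 = 1241·68769 − 1796·47518
1 = −1796·1285360 + 33569·68769
So 68769·(33569) ≡ 1 (mod 1285360), giving 68769⁻¹ ≡ 33569.
x ≡ 68769⁻¹·1053929 ≡ 33569·1053929 ≡ 1093961 (mod 1285360).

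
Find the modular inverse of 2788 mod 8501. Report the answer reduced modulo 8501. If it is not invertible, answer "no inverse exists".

1241

Extended Euclidean algorithm:
8501 = 3·2788 + 137
2788 = 20·137 + 48
137 = 2·48 + 41
48 = 1·41 + 7
41 = 5·7 + 6
7 = 1·6 + 1
6 = 6·1 + 0
The gcd is 1. Working backward:
1 = 7 − 6
1 = −41 + 6·7
1 = 6·48 − 7·41
1 = −7·137 + 20·48
1 = 20·2788 − 407·137
1 = −407·8501 + 1241·2788
So 2788·1241 ≡ 1 (mod 8501).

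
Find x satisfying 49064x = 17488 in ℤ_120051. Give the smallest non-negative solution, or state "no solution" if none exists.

First find gcd(49064, 120051):
120051 = 2*49064 + 21923
49064 = 2*21923 + 5218
21923 = 4*5218 + 1051
5218 = 4*1051 + 1014
1051 = 1*1014 + 37
1014 = 27*37 + 15
37 = 2*15 + 7
15 = 2*7 + 1
7 = 7*1 + 0
gcd = 1, so a unique solution mod 120051 exists.
Back-substitute for the Bézout coefficients:
1 = 15 − 2·7
1 = −2·37 + 5·15
1 = 5·1014 − 137·37
1 = −137·1051 + 142·1014
1 = 142·5218 − 705·1051
1 = −705·21923 + 2962·5218
1 = 2962·49064 − 6629·21923
1 = −6629·120051 + 16220·49064
So 49064·(16220) ≡ 1 (mod 120051), giving 49064⁻¹ ≡ 16220.
x ≡ 49064⁻¹·17488 ≡ 16220·17488 ≡ 94898 (mod 120051).

94898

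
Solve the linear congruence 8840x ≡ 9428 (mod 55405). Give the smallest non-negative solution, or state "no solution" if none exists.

gcd(8840, 55405):
55405 = 6×8840 + 2365
8840 = 3×2365 + 1745
2365 = 1×1745 + 620
1745 = 2×620 + 505
620 = 1×505 + 115
505 = 4×115 + 45
115 = 2×45 + 25
45 = 1×25 + 20
25 = 1×20 + 5
20 = 4×5 + 0
gcd = 5, but 5 ∤ 9428, so the congruence has no solution.

no solution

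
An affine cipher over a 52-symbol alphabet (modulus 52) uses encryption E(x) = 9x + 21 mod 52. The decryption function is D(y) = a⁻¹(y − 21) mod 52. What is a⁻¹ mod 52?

gcd(52, 9) by repeated division:
52 = 5·9 + 7
9 = 1·7 + 2
7 = 3·2 + 1
2 = 2·1 + 0
The gcd is 1. Working backward:
1 = 7 − 3·2
1 = −3·9 + 4·7
1 = 4·52 − 23·9
Thus 9·(-23) ≡ 1 (mod 52); reducing, -23 mod 52 = 29.

29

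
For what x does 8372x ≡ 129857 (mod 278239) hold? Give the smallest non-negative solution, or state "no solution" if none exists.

1644

First find gcd(8372, 278239):
278239 = 33*8372 + 1963
8372 = 4*1963 + 520
1963 = 3*520 + 403
520 = 1*403 + 117
403 = 3*117 + 52
117 = 2*52 + 13
52 = 4*13 + 0
gcd = 13 and 13 | 129857, so solutions exist. Divide through by 13: 644x ≡ 9989 (mod 21403).
Now find 644⁻¹ mod 21403:
21403 = 33·644 + 151
644 = 4·151 + 40
151 = 3·40 + 31
40 = 1·31 + 9
31 = 3·9 + 4
9 = 2·4 + 1
4 = 4·1 + 0
Back-substitute:
1 = 9 − 2·4
1 = −2·31 + 7·9
1 = 7·40 − 9·31
1 = −9·151 + 34·40
1 = 34·644 − 145·151
1 = −145·21403 + 4819·644
So 644⁻¹ ≡ 4819 (mod 21403).
Then x ≡ 4819·9989 ≡ 1644 (mod 21403); the smallest non-negative solution is x = 1644.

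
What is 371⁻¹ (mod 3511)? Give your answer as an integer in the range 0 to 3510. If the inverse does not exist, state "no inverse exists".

1041

Run Euclid on (3511, 371):
3511 = 9*371 + 172
371 = 2*172 + 27
172 = 6*27 + 10
27 = 2*10 + 7
10 = 1*7 + 3
7 = 2*3 + 1
3 = 3*1 + 0
The gcd is 1. Working backward:
1 = 7 − 2·3
1 = −2·10 + 3·7
1 = 3·27 − 8·10
1 = −8·172 + 51·27
1 = 51·371 − 110·172
1 = −110·3511 + 1041·371
So 371·1041 ≡ 1 (mod 3511).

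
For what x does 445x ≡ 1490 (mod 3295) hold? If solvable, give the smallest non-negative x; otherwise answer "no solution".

418

First find gcd(445, 3295):
3295 = 7·445 + 180
445 = 2·180 + 85
180 = 2·85 + 10
85 = 8·10 + 5
10 = 2·5 + 0
gcd = 5 and 5 | 1490, so solutions exist. Divide through by 5: 89x ≡ 298 (mod 659).
Now find 89⁻¹ mod 659:
659 = 7·89 + 36
89 = 2·36 + 17
36 = 2·17 + 2
17 = 8·2 + 1
2 = 2·1 + 0
Back-substitute:
1 = 17 − 8·2
1 = −8·36 + 17·17
1 = 17·89 − 42·36
1 = −42·659 + 311·89
So 89⁻¹ ≡ 311 (mod 659).
Then x ≡ 311·298 ≡ 418 (mod 659); the smallest non-negative solution is x = 418.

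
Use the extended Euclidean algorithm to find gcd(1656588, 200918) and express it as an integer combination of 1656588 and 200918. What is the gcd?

2

Apply Euclid's algorithm to 1656588 and 200918:
1656588 = 8·200918 + 49244
200918 = 4·49244 + 3942
49244 = 12·3942 + 1940
3942 = 2·1940 + 62
1940 = 31·62 + 18
62 = 3·18 + 8
18 = 2·8 + 2
8 = 4·2 + 0
gcd(1656588, 200918) = 2.
Express as a combination:
2 = 18 − 2·8
2 = −2·62 + 7·18
2 = 7·1940 − 219·62
2 = −219·3942 + 445·1940
2 = 445·49244 − 5559·3942
2 = −5559·200918 + 22681·49244
2 = 22681·1656588 − 187007·200918
So 2 = (22681)·1656588 + (-187007)·200918.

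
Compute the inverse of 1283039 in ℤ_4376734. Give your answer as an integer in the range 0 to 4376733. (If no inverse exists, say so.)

3839299

Apply the Euclidean algorithm to 4376734 and 1283039:
4376734 = 3×1283039 + 527617
1283039 = 2×527617 + 227805
527617 = 2×227805 + 72007
227805 = 3×72007 + 11784
72007 = 6×11784 + 1303
11784 = 9×1303 + 57
1303 = 22×57 + 49
57 = 1×49 + 8
49 = 6×8 + 1
8 = 8×1 + 0
Since gcd(1283039, 4376734) = 1, back-substitute to write 1 as a combination:
1 = 49 − 6·8
1 = −6·57 + 7·49
1 = 7·1303 − 160·57
1 = −160·11784 + 1447·1303
1 = 1447·72007 − 8842·11784
1 = −8842·227805 + 27973·72007
1 = 27973·527617 − 64788·227805
1 = −64788·1283039 + 157549·527617
1 = 157549·4376734 − 537435·1283039
Thus 1283039·(-537435) ≡ 1 (mod 4376734); reducing, -537435 mod 4376734 = 3839299.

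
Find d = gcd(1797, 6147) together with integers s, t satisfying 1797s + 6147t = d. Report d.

3

Repeated division:
6147 = 3·1797 + 756
1797 = 2·756 + 285
756 = 2·285 + 186
285 = 1·186 + 99
186 = 1·99 + 87
99 = 1·87 + 12
87 = 7·12 + 3
12 = 4·3 + 0
gcd(1797, 6147) = 3.
Back-substituting:
3 = 87 − 7·12
3 = −7·99 + 8·87
3 = 8·186 − 15·99
3 = −15·285 + 23·186
3 = 23·756 − 61·285
3 = −61·1797 + 145·756
3 = 145·6147 − 496·1797
So 3 = (145)·6147 + (-496)·1797.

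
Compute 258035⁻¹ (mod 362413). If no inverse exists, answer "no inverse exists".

gcd(362413, 258035) by repeated division:
362413 = 1·258035 + 104378
258035 = 2·104378 + 49279
104378 = 2·49279 + 5820
49279 = 8·5820 + 2719
5820 = 2·2719 + 382
2719 = 7·382 + 45
382 = 8·45 + 22
45 = 2·22 + 1
22 = 22·1 + 0
Since gcd(258035, 362413) = 1, back-substitute to write 1 as a combination:
1 = 45 − 2·22
1 = −2·382 + 17·45
1 = 17·2719 − 121·382
1 = −121·5820 + 259·2719
1 = 259·49279 − 2193·5820
1 = −2193·104378 + 4645·49279
1 = 4645·258035 − 11483·104378
1 = −11483·362413 + 16128·258035
So 258035·16128 ≡ 1 (mod 362413).

16128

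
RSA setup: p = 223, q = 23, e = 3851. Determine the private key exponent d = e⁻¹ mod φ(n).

φ(n) = (p−1)(q−1) = 222·22 = 4884.
Need d with 3851·d ≡ 1 (mod 4884). Apply the extended Euclidean algorithm:
4884 = 1*3851 + 1033
3851 = 3*1033 + 752
1033 = 1*752 + 281
752 = 2*281 + 190
281 = 1*190 + 91
190 = 2*91 + 8
91 = 11*8 + 3
8 = 2*3 + 2
3 = 1*2 + 1
2 = 2*1 + 0
Back-substitute:
1 = 3 − 2
1 = −8 + 3·3
1 = 3·91 − 34·8
1 = −34·190 + 71·91
1 = 71·281 − 105·190
1 = −105·752 + 281·281
1 = 281·1033 − 386·752
1 = −386·3851 + 1439·1033
1 = 1439·4884 − 1825·3851
So 3851·(-1825) ≡ 1 (mod 4884), hence d ≡ -1825 ≡ 3059 (mod 4884).

3059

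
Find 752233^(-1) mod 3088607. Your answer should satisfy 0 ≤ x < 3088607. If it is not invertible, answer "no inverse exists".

Apply the Euclidean algorithm to 3088607 and 752233:
3088607 = 4·752233 + 79675
752233 = 9·79675 + 35158
79675 = 2·35158 + 9359
35158 = 3·9359 + 7081
9359 = 1·7081 + 2278
7081 = 3·2278 + 247
2278 = 9·247 + 55
247 = 4·55 + 27
55 = 2·27 + 1
27 = 27·1 + 0
The gcd is 1. Working backward:
1 = 55 − 2·27
1 = −2·247 + 9·55
1 = 9·2278 − 83·247
1 = −83·7081 + 258·2278
1 = 258·9359 − 341·7081
1 = −341·35158 + 1281·9359
1 = 1281·79675 − 2903·35158
1 = −2903·752233 + 27408·79675
1 = 27408·3088607 − 112535·752233
Thus 752233·(-112535) ≡ 1 (mod 3088607); reducing, -112535 mod 3088607 = 2976072.

2976072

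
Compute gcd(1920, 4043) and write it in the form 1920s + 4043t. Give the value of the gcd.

Repeated division:
4043 = 2×1920 + 203
1920 = 9×203 + 93
203 = 2×93 + 17
93 = 5×17 + 8
17 = 2×8 + 1
8 = 8×1 + 0
gcd(1920, 4043) = 1.
Express as a combination:
1 = 17 − 2·8
1 = −2·93 + 11·17
1 = 11·203 − 24·93
1 = −24·1920 + 227·203
1 = 227·4043 − 478·1920
So 1 = (227)·4043 + (-478)·1920.

1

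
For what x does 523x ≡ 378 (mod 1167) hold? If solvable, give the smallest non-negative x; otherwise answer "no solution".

177

First find gcd(523, 1167):
1167 = 2*523 + 121
523 = 4*121 + 39
121 = 3*39 + 4
39 = 9*4 + 3
4 = 1*3 + 1
3 = 3*1 + 0
gcd = 1, so a unique solution mod 1167 exists.
Back-substitute for the Bézout coefficients:
1 = 4 − 3
1 = −39 + 10·4
1 = 10·121 − 31·39
1 = −31·523 + 134·121
1 = 134·1167 − 299·523
So 523·(-299) ≡ 1 (mod 1167), giving 523⁻¹ ≡ 868.
x ≡ 523⁻¹·378 ≡ 868·378 ≡ 177 (mod 1167).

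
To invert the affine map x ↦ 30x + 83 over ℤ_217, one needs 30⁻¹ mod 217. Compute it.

123

gcd(217, 30) by repeated division:
217 = 7·30 + 7
30 = 4·7 + 2
7 = 3·2 + 1
2 = 2·1 + 0
The gcd is 1. Working backward:
1 = 7 − 3·2
1 = −3·30 + 13·7
1 = 13·217 − 94·30
So 30·(-94) ≡ 1 (mod 217), and -94 ≡ 123 (mod 217).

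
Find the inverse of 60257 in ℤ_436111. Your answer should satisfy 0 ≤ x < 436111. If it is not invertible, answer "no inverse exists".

Extended Euclidean algorithm:
436111 = 7·60257 + 14312
60257 = 4·14312 + 3009
14312 = 4·3009 + 2276
3009 = 1·2276 + 733
2276 = 3·733 + 77
733 = 9·77 + 40
77 = 1·40 + 37
40 = 1·37 + 3
37 = 12·3 + 1
3 = 3·1 + 0
gcd = 1, so the inverse exists. Back-substitute:
1 = 37 − 12·3
1 = −12·40 + 13·37
1 = 13·77 − 25·40
1 = −25·733 + 238·77
1 = 238·2276 − 739·733
1 = −739·3009 + 977·2276
1 = 977·14312 − 4647·3009
1 = −4647·60257 + 19565·14312
1 = 19565·436111 − 141602·60257
Hence 60257⁻¹ ≡ -141602 ≡ 294509 (mod 436111).

294509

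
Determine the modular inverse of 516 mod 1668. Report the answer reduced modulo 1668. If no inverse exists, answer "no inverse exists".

no inverse exists

Euclidean algorithm on 1668, 516:
1668 = 3*516 + 120
516 = 4*120 + 36
120 = 3*36 + 12
36 = 3*12 + 0
The gcd is 12, not 1, hence no inverse exists.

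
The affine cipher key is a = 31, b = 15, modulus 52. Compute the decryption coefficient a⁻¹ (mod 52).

Extended Euclidean algorithm:
52 = 1·31 + 21
31 = 1·21 + 10
21 = 2·10 + 1
10 = 10·1 + 0
Since gcd(31, 52) = 1, back-substitute to write 1 as a combination:
1 = 21 − 2·10
1 = −2·31 + 3·21
1 = 3·52 − 5·31
Hence 31⁻¹ ≡ -5 ≡ 47 (mod 52).

47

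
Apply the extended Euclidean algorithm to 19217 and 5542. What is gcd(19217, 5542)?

Repeated division:
19217 = 3×5542 + 2591
5542 = 2×2591 + 360
2591 = 7×360 + 71
360 = 5×71 + 5
71 = 14×5 + 1
5 = 5×1 + 0
gcd(19217, 5542) = 1.
Back-substituting:
1 = 71 − 14·5
1 = −14·360 + 71·71
1 = 71·2591 − 511·360
1 = −511·5542 + 1093·2591
1 = 1093·19217 − 3790·5542
So 1 = (1093)·19217 + (-3790)·5542.

1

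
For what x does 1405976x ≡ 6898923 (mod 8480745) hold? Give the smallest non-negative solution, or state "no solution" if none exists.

gcd(1405976, 8480745):
8480745 = 6*1405976 + 44889
1405976 = 31*44889 + 14417
44889 = 3*14417 + 1638
14417 = 8*1638 + 1313
1638 = 1*1313 + 325
1313 = 4*325 + 13
325 = 25*13 + 0
gcd = 13, but 13 ∤ 6898923, so the congruence has no solution.

no solution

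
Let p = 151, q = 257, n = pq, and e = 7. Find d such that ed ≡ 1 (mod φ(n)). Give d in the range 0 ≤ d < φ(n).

21943

φ(n) = (p−1)(q−1) = 150·256 = 38400.
Need d with 7·d ≡ 1 (mod 38400). Apply the extended Euclidean algorithm:
38400 = 5485×7 + 5
7 = 1×5 + 2
5 = 2×2 + 1
2 = 2×1 + 0
Back-substitute:
1 = 5 − 2·2
1 = −2·7 + 3·5
1 = 3·38400 − 16457·7
So 7·(-16457) ≡ 1 (mod 38400), hence d ≡ -16457 ≡ 21943 (mod 38400).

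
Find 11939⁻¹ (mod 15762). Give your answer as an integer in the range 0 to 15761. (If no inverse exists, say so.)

Run Euclid on (15762, 11939):
15762 = 1·11939 + 3823
11939 = 3·3823 + 470
3823 = 8·470 + 63
470 = 7·63 + 29
63 = 2·29 + 5
29 = 5·5 + 4
5 = 1·4 + 1
4 = 4·1 + 0
Since gcd(11939, 15762) = 1, back-substitute to write 1 as a combination:
1 = 5 − 4
1 = −29 + 6·5
1 = 6·63 − 13·29
1 = −13·470 + 97·63
1 = 97·3823 − 789·470
1 = −789·11939 + 2464·3823
1 = 2464·15762 − 3253·11939
So 11939·(-3253) ≡ 1 (mod 15762), and -3253 ≡ 12509 (mod 15762).

12509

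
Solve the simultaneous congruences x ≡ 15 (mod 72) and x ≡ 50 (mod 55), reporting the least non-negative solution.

Write x = 15 + 72·k. Then 72·k ≡ 50 − 15 ≡ 35 (mod 55).
Need 72⁻¹ mod 55. Extended Euclid on (55, 17):
55 = 3·17 + 4
17 = 4·4 + 1
4 = 4·1 + 0
Back-substitute:
1 = 17 − 4·4
1 = −4·55 + 13·17
72⁻¹ ≡ 13 (mod 55), so k ≡ 13·35 ≡ 15 (mod 55).
x = 15 + 72·15 = 1095.

1095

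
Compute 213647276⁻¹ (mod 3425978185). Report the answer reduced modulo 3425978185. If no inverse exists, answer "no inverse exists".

1893968886

Extended Euclidean algorithm:
3425978185 = 16×213647276 + 7621769
213647276 = 28×7621769 + 237744
7621769 = 32×237744 + 13961
237744 = 17×13961 + 407
13961 = 34×407 + 123
407 = 3×123 + 38
123 = 3×38 + 9
38 = 4×9 + 2
9 = 4×2 + 1
2 = 2×1 + 0
gcd = 1, so the inverse exists. Back-substitute:
1 = 9 − 4·2
1 = −4·38 + 17·9
1 = 17·123 − 55·38
1 = −55·407 + 182·123
1 = 182·13961 − 6243·407
1 = −6243·237744 + 106313·13961
1 = 106313·7621769 − 3408259·237744
1 = −3408259·213647276 + 95537565·7621769
1 = 95537565·3425978185 − 1532009299·213647276
So 213647276·(-1532009299) ≡ 1 (mod 3425978185), and -1532009299 ≡ 1893968886 (mod 3425978185).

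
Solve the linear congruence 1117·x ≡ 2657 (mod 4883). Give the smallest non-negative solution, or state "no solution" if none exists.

4575

First find gcd(1117, 4883):
4883 = 4*1117 + 415
1117 = 2*415 + 287
415 = 1*287 + 128
287 = 2*128 + 31
128 = 4*31 + 4
31 = 7*4 + 3
4 = 1*3 + 1
3 = 3*1 + 0
gcd = 1, so a unique solution mod 4883 exists.
Back-substitute for the Bézout coefficients:
1 = 4 − 3
1 = −31 + 8·4
1 = 8·128 − 33·31
1 = −33·287 + 74·128
1 = 74·415 − 107·287
1 = −107·1117 + 288·415
1 = 288·4883 − 1259·1117
So 1117·(-1259) ≡ 1 (mod 4883), giving 1117⁻¹ ≡ 3624.
x ≡ 1117⁻¹·2657 ≡ 3624·2657 ≡ 4575 (mod 4883).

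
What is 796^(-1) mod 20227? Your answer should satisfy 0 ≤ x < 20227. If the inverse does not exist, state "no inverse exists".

Run Euclid on (20227, 796):
20227 = 25*796 + 327
796 = 2*327 + 142
327 = 2*142 + 43
142 = 3*43 + 13
43 = 3*13 + 4
13 = 3*4 + 1
4 = 4*1 + 0
The gcd is 1. Working backward:
1 = 13 − 3·4
1 = −3·43 + 10·13
1 = 10·142 − 33·43
1 = −33·327 + 76·142
1 = 76·796 − 185·327
1 = −185·20227 + 4701·796
So 796·4701 ≡ 1 (mod 20227).

4701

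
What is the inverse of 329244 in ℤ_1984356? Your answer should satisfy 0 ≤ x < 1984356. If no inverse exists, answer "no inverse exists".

Euclidean algorithm on 1984356, 329244:
1984356 = 6*329244 + 8892
329244 = 37*8892 + 240
8892 = 37*240 + 12
240 = 20*12 + 0
Since gcd = 12 > 1, 329244 is not a unit mod 1984356.

no inverse exists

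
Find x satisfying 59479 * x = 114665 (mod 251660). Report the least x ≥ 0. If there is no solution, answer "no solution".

First find gcd(59479, 251660):
251660 = 4·59479 + 13744
59479 = 4·13744 + 4503
13744 = 3·4503 + 235
4503 = 19·235 + 38
235 = 6·38 + 7
38 = 5·7 + 3
7 = 2·3 + 1
3 = 3·1 + 0
gcd = 1, so a unique solution mod 251660 exists.
Back-substitute for the Bézout coefficients:
1 = 7 − 2·3
1 = −2·38 + 11·7
1 = 11·235 − 68·38
1 = −68·4503 + 1303·235
1 = 1303·13744 − 3977·4503
1 = −3977·59479 + 17211·13744
1 = 17211·251660 − 72821·59479
So 59479·(-72821) ≡ 1 (mod 251660), giving 59479⁻¹ ≡ 178839.
x ≡ 59479⁻¹·114665 ≡ 178839·114665 ≡ 58835 (mod 251660).

58835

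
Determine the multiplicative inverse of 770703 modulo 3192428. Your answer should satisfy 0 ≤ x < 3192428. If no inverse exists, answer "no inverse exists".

Apply the Euclidean algorithm to 3192428 and 770703:
3192428 = 4·770703 + 109616
770703 = 7·109616 + 3391
109616 = 32·3391 + 1104
3391 = 3·1104 + 79
1104 = 13·79 + 77
79 = 1·77 + 2
77 = 38·2 + 1
2 = 2·1 + 0
gcd = 1, so the inverse exists. Back-substitute:
1 = 77 − 38·2
1 = −38·79 + 39·77
1 = 39·1104 − 545·79
1 = −545·3391 + 1674·1104
1 = 1674·109616 − 54113·3391
1 = −54113·770703 + 380465·109616
1 = 380465·3192428 − 1575973·770703
Thus 770703·(-1575973) ≡ 1 (mod 3192428); reducing, -1575973 mod 3192428 = 1616455.

1616455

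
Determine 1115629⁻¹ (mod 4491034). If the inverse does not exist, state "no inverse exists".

3451819

Run Euclid on (4491034, 1115629):
4491034 = 4·1115629 + 28518
1115629 = 39·28518 + 3427
28518 = 8·3427 + 1102
3427 = 3·1102 + 121
1102 = 9·121 + 13
121 = 9·13 + 4
13 = 3·4 + 1
4 = 4·1 + 0
The gcd is 1. Working backward:
1 = 13 − 3·4
1 = −3·121 + 28·13
1 = 28·1102 − 255·121
1 = −255·3427 + 793·1102
1 = 793·28518 − 6599·3427
1 = −6599·1115629 + 258154·28518
1 = 258154·4491034 − 1039215·1115629
So 1115629·(-1039215) ≡ 1 (mod 4491034), and -1039215 ≡ 3451819 (mod 4491034).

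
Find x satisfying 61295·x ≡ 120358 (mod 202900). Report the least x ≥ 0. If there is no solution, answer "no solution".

gcd(61295, 202900):
202900 = 3·61295 + 19015
61295 = 3·19015 + 4250
19015 = 4·4250 + 2015
4250 = 2·2015 + 220
2015 = 9·220 + 35
220 = 6·35 + 10
35 = 3·10 + 5
10 = 2·5 + 0
gcd = 5, but 5 ∤ 120358, so the congruence has no solution.

no solution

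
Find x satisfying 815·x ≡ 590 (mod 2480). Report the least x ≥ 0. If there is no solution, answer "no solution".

First find gcd(815, 2480):
2480 = 3*815 + 35
815 = 23*35 + 10
35 = 3*10 + 5
10 = 2*5 + 0
gcd = 5 and 5 | 590, so solutions exist. Divide through by 5: 163x ≡ 118 (mod 496).
Now find 163⁻¹ mod 496:
496 = 3*163 + 7
163 = 23*7 + 2
7 = 3*2 + 1
2 = 2*1 + 0
Back-substitute:
1 = 7 − 3·2
1 = −3·163 + 70·7
1 = 70·496 − 213·163
So 163·(-213) ≡ 1 (mod 496), i.e. 163⁻¹ ≡ 283.
Then x ≡ 283·118 ≡ 162 (mod 496); the smallest non-negative solution is x = 162.

162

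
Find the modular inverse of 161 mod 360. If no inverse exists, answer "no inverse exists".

Extended Euclidean algorithm:
360 = 2*161 + 38
161 = 4*38 + 9
38 = 4*9 + 2
9 = 4*2 + 1
2 = 2*1 + 0
The gcd is 1. Working backward:
1 = 9 − 4·2
1 = −4·38 + 17·9
1 = 17·161 − 72·38
1 = −72·360 + 161·161
So 161·161 ≡ 1 (mod 360).

161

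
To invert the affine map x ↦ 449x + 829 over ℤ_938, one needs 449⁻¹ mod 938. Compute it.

211

Extended Euclidean algorithm:
938 = 2·449 + 40
449 = 11·40 + 9
40 = 4·9 + 4
9 = 2·4 + 1
4 = 4·1 + 0
The gcd is 1. Working backward:
1 = 9 − 2·4
1 = −2·40 + 9·9
1 = 9·449 − 101·40
1 = −101·938 + 211·449
So 449·211 ≡ 1 (mod 938).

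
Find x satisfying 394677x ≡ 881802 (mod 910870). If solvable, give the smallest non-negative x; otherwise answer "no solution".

First find gcd(394677, 910870):
910870 = 2*394677 + 121516
394677 = 3*121516 + 30129
121516 = 4*30129 + 1000
30129 = 30*1000 + 129
1000 = 7*129 + 97
129 = 1*97 + 32
97 = 3*32 + 1
32 = 32*1 + 0
gcd = 1, so a unique solution mod 910870 exists.
Back-substitute for the Bézout coefficients:
1 = 97 − 3·32
1 = −3·129 + 4·97
1 = 4·1000 − 31·129
1 = −31·30129 + 934·1000
1 = 934·121516 − 3767·30129
1 = −3767·394677 + 12235·121516
1 = 12235·910870 − 28237·394677
So 394677·(-28237) ≡ 1 (mod 910870), giving 394677⁻¹ ≡ 882633.
x ≡ 394677⁻¹·881802 ≡ 882633·881802 ≡ 99246 (mod 910870).

99246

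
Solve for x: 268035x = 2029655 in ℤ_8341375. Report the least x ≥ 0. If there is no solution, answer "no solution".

First find gcd(268035, 8341375):
8341375 = 31*268035 + 32290
268035 = 8*32290 + 9715
32290 = 3*9715 + 3145
9715 = 3*3145 + 280
3145 = 11*280 + 65
280 = 4*65 + 20
65 = 3*20 + 5
20 = 4*5 + 0
gcd = 5 and 5 | 2029655, so solutions exist. Divide through by 5: 53607x ≡ 405931 (mod 1668275).
Now find 53607⁻¹ mod 1668275:
1668275 = 31·53607 + 6458
53607 = 8·6458 + 1943
6458 = 3·1943 + 629
1943 = 3·629 + 56
629 = 11·56 + 13
56 = 4·13 + 4
13 = 3·4 + 1
4 = 4·1 + 0
Back-substitute:
1 = 13 − 3·4
1 = −3·56 + 13·13
1 = 13·629 − 146·56
1 = −146·1943 + 451·629
1 = 451·6458 − 1499·1943
1 = −1499·53607 + 12443·6458
1 = 12443·1668275 − 387232·53607
So 53607·(-387232) ≡ 1 (mod 1668275), i.e. 53607⁻¹ ≡ 1281043.
Then x ≡ 1281043·405931 ≡ 402333 (mod 1668275); the smallest non-negative solution is x = 402333.

402333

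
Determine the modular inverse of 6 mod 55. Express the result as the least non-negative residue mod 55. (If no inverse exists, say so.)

46

Apply the Euclidean algorithm to 55 and 6:
55 = 9*6 + 1
6 = 6*1 + 0
Since gcd(6, 55) = 1, back-substitute to write 1 as a combination:
1 = 55 − 9·6
Thus 6·(-9) ≡ 1 (mod 55); reducing, -9 mod 55 = 46.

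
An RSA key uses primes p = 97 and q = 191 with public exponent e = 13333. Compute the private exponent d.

10237

φ(n) = (p−1)(q−1) = 96·190 = 18240.
Need d with 13333·d ≡ 1 (mod 18240). Apply the extended Euclidean algorithm:
18240 = 1*13333 + 4907
13333 = 2*4907 + 3519
4907 = 1*3519 + 1388
3519 = 2*1388 + 743
1388 = 1*743 + 645
743 = 1*645 + 98
645 = 6*98 + 57
98 = 1*57 + 41
57 = 1*41 + 16
41 = 2*16 + 9
16 = 1*9 + 7
9 = 1*7 + 2
7 = 3*2 + 1
2 = 2*1 + 0
Back-substitute:
1 = 7 − 3·2
1 = −3·9 + 4·7
1 = 4·16 − 7·9
1 = −7·41 + 18·16
1 = 18·57 − 25·41
1 = −25·98 + 43·57
1 = 43·645 − 283·98
1 = −283·743 + 326·645
1 = 326·1388 − 609·743
1 = −609·3519 + 1544·1388
1 = 1544·4907 − 2153·3519
1 = −2153·13333 + 5850·4907
1 = 5850·18240 − 8003·13333
So 13333·(-8003) ≡ 1 (mod 18240), hence d ≡ -8003 ≡ 10237 (mod 18240).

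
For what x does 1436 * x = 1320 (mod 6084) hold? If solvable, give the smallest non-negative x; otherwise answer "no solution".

First find gcd(1436, 6084):
6084 = 4*1436 + 340
1436 = 4*340 + 76
340 = 4*76 + 36
76 = 2*36 + 4
36 = 9*4 + 0
gcd = 4 and 4 | 1320, so solutions exist. Divide through by 4: 359x ≡ 330 (mod 1521).
Now find 359⁻¹ mod 1521:
1521 = 4×359 + 85
359 = 4×85 + 19
85 = 4×19 + 9
19 = 2×9 + 1
9 = 9×1 + 0
Back-substitute:
1 = 19 − 2·9
1 = −2·85 + 9·19
1 = 9·359 − 38·85
1 = −38·1521 + 161·359
So 359⁻¹ ≡ 161 (mod 1521).
Then x ≡ 161·330 ≡ 1416 (mod 1521); the smallest non-negative solution is x = 1416.

1416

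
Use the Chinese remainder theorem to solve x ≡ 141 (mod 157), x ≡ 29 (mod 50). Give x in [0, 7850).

5479

Write x = 141 + 157·k. Then 157·k ≡ 29 − 141 ≡ 38 (mod 50).
Need 157⁻¹ mod 50. Extended Euclid on (50, 7):
50 = 7*7 + 1
7 = 7*1 + 0
Back-substitute:
1 = 50 − 7·7
157⁻¹ ≡ 43 (mod 50), so k ≡ 43·38 ≡ 34 (mod 50).
x = 141 + 157·34 = 5479.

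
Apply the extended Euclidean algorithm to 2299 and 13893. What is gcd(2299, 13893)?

Euclidean algorithm:
13893 = 6×2299 + 99
2299 = 23×99 + 22
99 = 4×22 + 11
22 = 2×11 + 0
gcd(2299, 13893) = 11.
Working backward:
11 = 99 − 4·22
11 = −4·2299 + 93·99
11 = 93·13893 − 562·2299
So 11 = (93)·13893 + (-562)·2299.

11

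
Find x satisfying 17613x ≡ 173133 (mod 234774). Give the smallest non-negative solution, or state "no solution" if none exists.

First find gcd(17613, 234774):
234774 = 13×17613 + 5805
17613 = 3×5805 + 198
5805 = 29×198 + 63
198 = 3×63 + 9
63 = 7×9 + 0
gcd = 9 and 9 | 173133, so solutions exist. Divide through by 9: 1957x ≡ 19237 (mod 26086).
Now find 1957⁻¹ mod 26086:
26086 = 13·1957 + 645
1957 = 3·645 + 22
645 = 29·22 + 7
22 = 3·7 + 1
7 = 7·1 + 0
Back-substitute:
1 = 22 − 3·7
1 = −3·645 + 88·22
1 = 88·1957 − 267·645
1 = −267·26086 + 3559·1957
So 1957⁻¹ ≡ 3559 (mod 26086).
Then x ≡ 3559·19237 ≡ 14819 (mod 26086); the smallest non-negative solution is x = 14819.

14819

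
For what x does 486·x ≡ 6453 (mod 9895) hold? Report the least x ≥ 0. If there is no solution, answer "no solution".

First find gcd(486, 9895):
9895 = 20×486 + 175
486 = 2×175 + 136
175 = 1×136 + 39
136 = 3×39 + 19
39 = 2×19 + 1
19 = 19×1 + 0
gcd = 1, so a unique solution mod 9895 exists.
Back-substitute for the Bézout coefficients:
1 = 39 − 2·19
1 = −2·136 + 7·39
1 = 7·175 − 9·136
1 = −9·486 + 25·175
1 = 25·9895 − 509·486
So 486·(-509) ≡ 1 (mod 9895), giving 486⁻¹ ≡ 9386.
x ≡ 486⁻¹·6453 ≡ 9386·6453 ≡ 563 (mod 9895).

563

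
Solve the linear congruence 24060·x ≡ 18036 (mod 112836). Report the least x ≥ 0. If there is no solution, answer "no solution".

4381

First find gcd(24060, 112836):
112836 = 4·24060 + 16596
24060 = 1·16596 + 7464
16596 = 2·7464 + 1668
7464 = 4·1668 + 792
1668 = 2·792 + 84
792 = 9·84 + 36
84 = 2·36 + 12
36 = 3·12 + 0
gcd = 12 and 12 | 18036, so solutions exist. Divide through by 12: 2005x ≡ 1503 (mod 9403).
Now find 2005⁻¹ mod 9403:
9403 = 4*2005 + 1383
2005 = 1*1383 + 622
1383 = 2*622 + 139
622 = 4*139 + 66
139 = 2*66 + 7
66 = 9*7 + 3
7 = 2*3 + 1
3 = 3*1 + 0
Back-substitute:
1 = 7 − 2·3
1 = −2·66 + 19·7
1 = 19·139 − 40·66
1 = −40·622 + 179·139
1 = 179·1383 − 398·622
1 = −398·2005 + 577·1383
1 = 577·9403 − 2706·2005
So 2005·(-2706) ≡ 1 (mod 9403), i.e. 2005⁻¹ ≡ 6697.
Then x ≡ 6697·1503 ≡ 4381 (mod 9403); the smallest non-negative solution is x = 4381.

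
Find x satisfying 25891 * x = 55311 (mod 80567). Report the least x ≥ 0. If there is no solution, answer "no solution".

First find gcd(25891, 80567):
80567 = 3×25891 + 2894
25891 = 8×2894 + 2739
2894 = 1×2739 + 155
2739 = 17×155 + 104
155 = 1×104 + 51
104 = 2×51 + 2
51 = 25×2 + 1
2 = 2×1 + 0
gcd = 1, so a unique solution mod 80567 exists.
Back-substitute for the Bézout coefficients:
1 = 51 − 25·2
1 = −25·104 + 51·51
1 = 51·155 − 76·104
1 = −76·2739 + 1343·155
1 = 1343·2894 − 1419·2739
1 = −1419·25891 + 12695·2894
1 = 12695·80567 − 39504·25891
So 25891·(-39504) ≡ 1 (mod 80567), giving 25891⁻¹ ≡ 41063.
x ≡ 25891⁻¹·55311 ≡ 41063·55311 ≡ 51863 (mod 80567).

51863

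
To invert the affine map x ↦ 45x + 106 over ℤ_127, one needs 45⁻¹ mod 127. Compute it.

48

Run Euclid on (127, 45):
127 = 2·45 + 37
45 = 1·37 + 8
37 = 4·8 + 5
8 = 1·5 + 3
5 = 1·3 + 2
3 = 1·2 + 1
2 = 2·1 + 0
gcd = 1, so the inverse exists. Back-substitute:
1 = 3 − 2
1 = −5 + 2·3
1 = 2·8 − 3·5
1 = −3·37 + 14·8
1 = 14·45 − 17·37
1 = −17·127 + 48·45
So 45·48 ≡ 1 (mod 127).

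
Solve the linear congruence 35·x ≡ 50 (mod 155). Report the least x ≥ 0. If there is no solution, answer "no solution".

28

First find gcd(35, 155):
155 = 4×35 + 15
35 = 2×15 + 5
15 = 3×5 + 0
gcd = 5 and 5 | 50, so solutions exist. Divide through by 5: 7x ≡ 10 (mod 31).
Now find 7⁻¹ mod 31:
31 = 4*7 + 3
7 = 2*3 + 1
3 = 3*1 + 0
Back-substitute:
1 = 7 − 2·3
1 = −2·31 + 9·7
So 7⁻¹ ≡ 9 (mod 31).
Then x ≡ 9·10 ≡ 28 (mod 31); the smallest non-negative solution is x = 28.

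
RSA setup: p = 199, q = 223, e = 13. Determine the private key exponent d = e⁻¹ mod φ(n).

13525

φ(n) = (p−1)(q−1) = 198·222 = 43956.
Need d with 13·d ≡ 1 (mod 43956). Apply the extended Euclidean algorithm:
43956 = 3381*13 + 3
13 = 4*3 + 1
3 = 3*1 + 0
Back-substitute:
1 = 13 − 4·3
1 = −4·43956 + 13525·13
So 13·13525 ≡ 1 (mod 43956), hence d = 13525.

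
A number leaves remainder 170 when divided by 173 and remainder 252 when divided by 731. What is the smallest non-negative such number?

44112

Write x = 170 + 173·k. Then 173·k ≡ 252 − 170 ≡ 82 (mod 731).
Need 173⁻¹ mod 731. Extended Euclid on (731, 173):
731 = 4×173 + 39
173 = 4×39 + 17
39 = 2×17 + 5
17 = 3×5 + 2
5 = 2×2 + 1
2 = 2×1 + 0
Back-substitute:
1 = 5 − 2·2
1 = −2·17 + 7·5
1 = 7·39 − 16·17
1 = −16·173 + 71·39
1 = 71·731 − 300·173
173⁻¹ ≡ 431 (mod 731), so k ≡ 431·82 ≡ 254 (mod 731).
x = 170 + 173·254 = 44112.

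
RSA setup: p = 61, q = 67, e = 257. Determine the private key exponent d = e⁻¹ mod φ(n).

1433

φ(n) = (p−1)(q−1) = 60·66 = 3960.
Need d with 257·d ≡ 1 (mod 3960). Apply the extended Euclidean algorithm:
3960 = 15·257 + 105
257 = 2·105 + 47
105 = 2·47 + 11
47 = 4·11 + 3
11 = 3·3 + 2
3 = 1·2 + 1
2 = 2·1 + 0
Back-substitute:
1 = 3 − 2
1 = −11 + 4·3
1 = 4·47 − 17·11
1 = −17·105 + 38·47
1 = 38·257 − 93·105
1 = −93·3960 + 1433·257
So 257·1433 ≡ 1 (mod 3960), hence d = 1433.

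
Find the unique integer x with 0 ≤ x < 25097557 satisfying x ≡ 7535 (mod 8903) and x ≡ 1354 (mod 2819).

12320384

Write x = 7535 + 8903·k. Then 8903·k ≡ 1354 − 7535 ≡ 2276 (mod 2819).
Need 8903⁻¹ mod 2819. Extended Euclid on (2819, 446):
2819 = 6*446 + 143
446 = 3*143 + 17
143 = 8*17 + 7
17 = 2*7 + 3
7 = 2*3 + 1
3 = 3*1 + 0
Back-substitute:
1 = 7 − 2·3
1 = −2·17 + 5·7
1 = 5·143 − 42·17
1 = −42·446 + 131·143
1 = 131·2819 − 828·446
8903⁻¹ ≡ 1991 (mod 2819), so k ≡ 1991·2276 ≡ 1383 (mod 2819).
x = 7535 + 8903·1383 = 12320384.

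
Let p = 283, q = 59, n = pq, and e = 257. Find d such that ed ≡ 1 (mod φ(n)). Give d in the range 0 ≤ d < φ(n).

11201

φ(n) = (p−1)(q−1) = 282·58 = 16356.
Need d with 257·d ≡ 1 (mod 16356). Apply the extended Euclidean algorithm:
16356 = 63*257 + 165
257 = 1*165 + 92
165 = 1*92 + 73
92 = 1*73 + 19
73 = 3*19 + 16
19 = 1*16 + 3
16 = 5*3 + 1
3 = 3*1 + 0
Back-substitute:
1 = 16 − 5·3
1 = −5·19 + 6·16
1 = 6·73 − 23·19
1 = −23·92 + 29·73
1 = 29·165 − 52·92
1 = −52·257 + 81·165
1 = 81·16356 − 5155·257
So 257·(-5155) ≡ 1 (mod 16356), hence d ≡ -5155 ≡ 11201 (mod 16356).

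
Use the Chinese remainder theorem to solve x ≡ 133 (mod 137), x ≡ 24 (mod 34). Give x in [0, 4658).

3832

Write x = 133 + 137·k. Then 137·k ≡ 24 − 133 ≡ 27 (mod 34).
Need 137⁻¹ mod 34. Extended Euclid on (34, 1):
34 = 34×1 + 0
137⁻¹ ≡ 1 (mod 34), so k ≡ 1·27 ≡ 27 (mod 34).
x = 133 + 137·27 = 3832.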